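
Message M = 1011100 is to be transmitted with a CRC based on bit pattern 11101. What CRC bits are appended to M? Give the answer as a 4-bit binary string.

0101

Append 4 zeros: 10111000000. Divide by 11101 (XOR where the leading bit is 1):
  pos 0: 10111 XOR 11101 = 01010
  pos 1: 10100 XOR 11101 = 01001
  pos 2: 10010 XOR 11101 = 01111
  pos 3: 11110 XOR 11101 = 00011
  pos 6: 11000 XOR 11101 = 00101
Remainder (last 4 bits) = 0101. This is the CRC / FCS.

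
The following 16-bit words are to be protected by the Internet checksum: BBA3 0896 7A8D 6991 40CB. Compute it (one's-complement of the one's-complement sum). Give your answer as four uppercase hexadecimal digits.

16DC

One's-complement addition (fold any carry out of bit 15 back into bit 0):
  0xBBA3 + 0x0896 = 0x0C439
  0xC439 + 0x7A8D = 0x13EC6 → wrap carry → 0x3EC7
  0x3EC7 + 0x6991 = 0x0A858
  0xA858 + 0x40CB = 0x0E923
One's-complement sum = 0xE923.
Checksum = ~0xE923 & 0xFFFF = 0x16DC.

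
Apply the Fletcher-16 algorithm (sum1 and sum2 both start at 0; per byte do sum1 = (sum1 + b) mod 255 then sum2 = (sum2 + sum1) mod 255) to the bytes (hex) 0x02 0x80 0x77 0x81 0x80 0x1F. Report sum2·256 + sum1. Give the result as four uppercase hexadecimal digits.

Running sums (mod 255):
  after byte 0 (0x02): sum1=2, sum2=2
  after byte 1 (0x80): sum1=130, sum2=132
  after byte 2 (0x77): sum1=249, sum2=126
  after byte 3 (0x81): sum1=123, sum2=249
  after byte 4 (0x80): sum1=251, sum2=245
  after byte 5 (0x1F): sum1=27, sum2=17
Checksum = sum2·256 + sum1 = 17·256 + 27 = 4379 = 0x111B.

111B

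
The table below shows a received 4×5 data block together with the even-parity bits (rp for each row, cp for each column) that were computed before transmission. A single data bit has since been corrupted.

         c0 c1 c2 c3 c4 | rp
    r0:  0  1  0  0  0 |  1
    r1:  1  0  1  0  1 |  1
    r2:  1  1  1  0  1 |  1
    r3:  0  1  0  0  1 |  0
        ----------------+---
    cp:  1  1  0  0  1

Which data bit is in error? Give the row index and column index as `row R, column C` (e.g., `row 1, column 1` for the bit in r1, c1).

row 2, column 0

Recompute each row's even parity and compare to rp:
  r0: data parity 1, sent rp 1 → ok
  r1: data parity 1, sent rp 1 → ok
  r2: data parity 0, sent rp 1 → mismatch
  r3: data parity 0, sent rp 0 → ok
Recompute each column's even parity and compare to cp:
  c0: data parity 0, sent cp 1 → mismatch
  c1: data parity 1, sent cp 1 → ok
  c2: data parity 0, sent cp 0 → ok
  c3: data parity 0, sent cp 0 → ok
  c4: data parity 1, sent cp 1 → ok
Exactly one row (r2) and one column (c0) fail → the flipped bit is at their intersection.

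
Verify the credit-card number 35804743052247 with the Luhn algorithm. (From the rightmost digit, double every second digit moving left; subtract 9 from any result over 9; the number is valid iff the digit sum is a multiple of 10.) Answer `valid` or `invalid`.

valid

From the right, keep odd positions and double even positions (subtract 9 from any doubled value over 9):
  doubled (positions 2,4,...): 8 4 0 8 8 7 6 → sum 41
  kept (positions 1,3,...): 7 2 5 3 7 0 5 → sum 29
Total = 70.
70 mod 10 = 0, so the number is valid.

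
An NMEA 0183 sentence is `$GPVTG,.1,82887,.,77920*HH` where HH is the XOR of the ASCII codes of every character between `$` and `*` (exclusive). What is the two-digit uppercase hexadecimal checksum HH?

65

XOR the ASCII codes of the payload characters:
  'G' = 0x47 → acc = 0x47
  'P' = 0x50 → acc = 0x17
  'V' = 0x56 → acc = 0x41
  'T' = 0x54 → acc = 0x15
  'G' = 0x47 → acc = 0x52
  ',' = 0x2C → acc = 0x7E
  '.' = 0x2E → acc = 0x50
  '1' = 0x31 → acc = 0x61
  ',' = 0x2C → acc = 0x4D
  '8' = 0x38 → acc = 0x75
  '2' = 0x32 → acc = 0x47
  '8' = 0x38 → acc = 0x7F
  '8' = 0x38 → acc = 0x47
  '7' = 0x37 → acc = 0x70
  ',' = 0x2C → acc = 0x5C
  '.' = 0x2E → acc = 0x72
  ',' = 0x2C → acc = 0x5E
  '7' = 0x37 → acc = 0x69
  '7' = 0x37 → acc = 0x5E
  '9' = 0x39 → acc = 0x67
  '2' = 0x32 → acc = 0x55
  '0' = 0x30 → acc = 0x65
Checksum = 0x65.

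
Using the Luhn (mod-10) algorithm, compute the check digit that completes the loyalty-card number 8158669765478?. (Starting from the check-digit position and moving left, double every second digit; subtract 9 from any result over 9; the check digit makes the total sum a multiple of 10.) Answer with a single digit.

8

Partial digits right→left: 8 7 4 5 6 7 9 6 6 8 5 1 8
Double every second digit counting from the check-digit position (so the 1st, 3rd, 5th, ... of the partial from the right).
  doubled (with −9 where >9): 7 8 3 9 3 1 7 → sum 38
  kept as-is: 7 5 7 6 8 1 → sum 34
Total = 38 + 34 = 72.
Check digit = (10 − (72 mod 10)) mod 10 = 8.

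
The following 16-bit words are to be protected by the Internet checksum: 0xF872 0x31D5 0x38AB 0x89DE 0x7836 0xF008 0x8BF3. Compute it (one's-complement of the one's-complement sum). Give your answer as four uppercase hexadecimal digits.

One's-complement addition (fold any carry out of bit 15 back into bit 0):
  0xF872 + 0x31D5 = 0x12A47 → wrap carry → 0x2A48
  0x2A48 + 0x38AB = 0x062F3
  0x62F3 + 0x89DE = 0x0ECD1
  0xECD1 + 0x7836 = 0x16507 → wrap carry → 0x6508
  0x6508 + 0xF008 = 0x15510 → wrap carry → 0x5511
  0x5511 + 0x8BF3 = 0x0E104
One's-complement sum = 0xE104.
Checksum = ~0xE104 & 0xFFFF = 0x1EFB.

1EFB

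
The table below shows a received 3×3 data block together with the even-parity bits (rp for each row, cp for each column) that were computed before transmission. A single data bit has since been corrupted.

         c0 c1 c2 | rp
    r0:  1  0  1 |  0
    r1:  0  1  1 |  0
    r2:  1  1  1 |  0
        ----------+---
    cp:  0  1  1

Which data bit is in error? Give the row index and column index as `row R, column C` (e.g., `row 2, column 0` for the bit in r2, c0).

row 2, column 1

Recompute each row's even parity and compare to rp:
  r0: data parity 0, sent rp 0 → ok
  r1: data parity 0, sent rp 0 → ok
  r2: data parity 1, sent rp 0 → mismatch
Recompute each column's even parity and compare to cp:
  c0: data parity 0, sent cp 0 → ok
  c1: data parity 0, sent cp 1 → mismatch
  c2: data parity 1, sent cp 1 → ok
Exactly one row (r2) and one column (c1) fail → the flipped bit is at their intersection.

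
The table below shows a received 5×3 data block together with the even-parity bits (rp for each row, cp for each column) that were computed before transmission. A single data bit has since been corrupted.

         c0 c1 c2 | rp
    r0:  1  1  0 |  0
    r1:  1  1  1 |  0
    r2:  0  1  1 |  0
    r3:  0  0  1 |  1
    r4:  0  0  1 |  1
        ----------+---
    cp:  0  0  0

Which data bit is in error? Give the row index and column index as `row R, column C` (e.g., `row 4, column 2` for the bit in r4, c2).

row 1, column 1

Recompute each row's even parity and compare to rp:
  r0: data parity 0, sent rp 0 → ok
  r1: data parity 1, sent rp 0 → mismatch
  r2: data parity 0, sent rp 0 → ok
  r3: data parity 1, sent rp 1 → ok
  r4: data parity 1, sent rp 1 → ok
Recompute each column's even parity and compare to cp:
  c0: data parity 0, sent cp 0 → ok
  c1: data parity 1, sent cp 0 → mismatch
  c2: data parity 0, sent cp 0 → ok
Exactly one row (r1) and one column (c1) fail → the flipped bit is at their intersection.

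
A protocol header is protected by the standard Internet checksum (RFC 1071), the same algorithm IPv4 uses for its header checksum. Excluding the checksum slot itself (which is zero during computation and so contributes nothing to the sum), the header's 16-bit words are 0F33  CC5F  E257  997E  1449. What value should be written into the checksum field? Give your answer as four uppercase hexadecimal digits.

944D

One's-complement addition (fold any carry out of bit 15 back into bit 0):
  0x0F33 + 0xCC5F = 0x0DB92
  0xDB92 + 0xE257 = 0x1BDE9 → wrap carry → 0xBDEA
  0xBDEA + 0x997E = 0x15768 → wrap carry → 0x5769
  0x5769 + 0x1449 = 0x06BB2
One's-complement sum = 0x6BB2.
Checksum = ~0x6BB2 & 0xFFFF = 0x944D.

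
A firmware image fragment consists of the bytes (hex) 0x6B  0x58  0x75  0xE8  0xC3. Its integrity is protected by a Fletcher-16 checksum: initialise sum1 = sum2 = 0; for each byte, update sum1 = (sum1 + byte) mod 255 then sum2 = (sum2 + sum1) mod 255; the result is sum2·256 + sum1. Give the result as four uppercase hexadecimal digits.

Running sums (mod 255):
  after byte 0 (0x6B): sum1=107, sum2=107
  after byte 1 (0x58): sum1=195, sum2=47
  after byte 2 (0x75): sum1=57, sum2=104
  after byte 3 (0xE8): sum1=34, sum2=138
  after byte 4 (0xC3): sum1=229, sum2=112
Checksum = sum2·256 + sum1 = 112·256 + 229 = 28901 = 0x70E5.

70E5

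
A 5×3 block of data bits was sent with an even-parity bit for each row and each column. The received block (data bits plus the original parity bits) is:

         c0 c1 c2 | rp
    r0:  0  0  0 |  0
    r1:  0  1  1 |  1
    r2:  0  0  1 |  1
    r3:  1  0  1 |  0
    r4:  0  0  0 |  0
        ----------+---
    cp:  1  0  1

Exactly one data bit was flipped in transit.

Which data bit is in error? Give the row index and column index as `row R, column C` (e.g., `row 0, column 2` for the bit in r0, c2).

row 1, column 1

Recompute each row's even parity and compare to rp:
  r0: data parity 0, sent rp 0 → ok
  r1: data parity 0, sent rp 1 → mismatch
  r2: data parity 1, sent rp 1 → ok
  r3: data parity 0, sent rp 0 → ok
  r4: data parity 0, sent rp 0 → ok
Recompute each column's even parity and compare to cp:
  c0: data parity 1, sent cp 1 → ok
  c1: data parity 1, sent cp 0 → mismatch
  c2: data parity 1, sent cp 1 → ok
Exactly one row (r1) and one column (c1) fail → the flipped bit is at their intersection.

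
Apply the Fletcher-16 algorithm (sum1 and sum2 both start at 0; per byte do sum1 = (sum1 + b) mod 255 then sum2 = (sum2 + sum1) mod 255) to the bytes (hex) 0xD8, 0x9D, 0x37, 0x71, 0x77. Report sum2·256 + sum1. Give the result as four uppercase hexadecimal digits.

B296

Running sums (mod 255):
  after byte 0 (0xD8): sum1=216, sum2=216
  after byte 1 (0x9D): sum1=118, sum2=79
  after byte 2 (0x37): sum1=173, sum2=252
  after byte 3 (0x71): sum1=31, sum2=28
  after byte 4 (0x77): sum1=150, sum2=178
Checksum = sum2·256 + sum1 = 178·256 + 150 = 45718 = 0xB296.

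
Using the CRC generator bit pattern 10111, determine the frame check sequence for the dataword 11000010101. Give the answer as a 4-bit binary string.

0100

Append 4 zeros: 110000101010000. Divide by 10111 (XOR where the leading bit is 1):
  pos 0: 11000 XOR 10111 = 01111
  pos 1: 11110 XOR 10111 = 01001
  pos 2: 10011 XOR 10111 = 00100
  pos 4: 10001 XOR 10111 = 00110
  pos 6: 11001 XOR 10111 = 01110
  pos 7: 11100 XOR 10111 = 01011
  pos 8: 10110 XOR 10111 = 00001
Remainder (last 4 bits) = 0100. This is the CRC / FCS.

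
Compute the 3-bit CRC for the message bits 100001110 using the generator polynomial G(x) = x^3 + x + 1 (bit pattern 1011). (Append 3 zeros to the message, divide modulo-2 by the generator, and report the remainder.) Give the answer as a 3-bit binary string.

Append 3 zeros: 100001110000. Divide by 1011 (XOR where the leading bit is 1):
  pos 0: 1000 XOR 1011 = 0011
  pos 2: 1101 XOR 1011 = 0110
  pos 3: 1101 XOR 1011 = 0110
  pos 4: 1101 XOR 1011 = 0110
  pos 5: 1100 XOR 1011 = 0111
  pos 6: 1110 XOR 1011 = 0101
  pos 7: 1010 XOR 1011 = 0001
Remainder (last 3 bits) = 010. This is the CRC / FCS.

010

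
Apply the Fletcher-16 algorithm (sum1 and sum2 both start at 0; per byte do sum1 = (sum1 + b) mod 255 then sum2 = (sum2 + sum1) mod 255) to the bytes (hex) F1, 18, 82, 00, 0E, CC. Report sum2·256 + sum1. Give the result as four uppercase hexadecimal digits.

Running sums (mod 255):
  after byte 0 (F1): sum1=241, sum2=241
  after byte 1 (18): sum1=10, sum2=251
  after byte 2 (82): sum1=140, sum2=136
  after byte 3 (00): sum1=140, sum2=21
  after byte 4 (0E): sum1=154, sum2=175
  after byte 5 (CC): sum1=103, sum2=23
Checksum = sum2·256 + sum1 = 23·256 + 103 = 5991 = 0x1767.

1767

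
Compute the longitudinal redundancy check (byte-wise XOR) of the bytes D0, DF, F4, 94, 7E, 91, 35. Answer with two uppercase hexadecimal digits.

XOR the bytes together:
  start with 0xD0
  0xD0 ⊕ 0xDF = 0x0F
  0x0F ⊕ 0xF4 = 0xFB
  0xFB ⊕ 0x94 = 0x6F
  0x6F ⊕ 0x7E = 0x11
  0x11 ⊕ 0x91 = 0x80
  0x80 ⊕ 0x35 = 0xB5

B5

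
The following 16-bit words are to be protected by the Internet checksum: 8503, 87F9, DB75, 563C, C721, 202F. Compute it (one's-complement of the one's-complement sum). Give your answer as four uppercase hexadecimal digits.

One's-complement addition (fold any carry out of bit 15 back into bit 0):
  0x8503 + 0x87F9 = 0x10CFC → wrap carry → 0x0CFD
  0x0CFD + 0xDB75 = 0x0E872
  0xE872 + 0x563C = 0x13EAE → wrap carry → 0x3EAF
  0x3EAF + 0xC721 = 0x105D0 → wrap carry → 0x05D1
  0x05D1 + 0x202F = 0x02600
One's-complement sum = 0x2600.
Checksum = ~0x2600 & 0xFFFF = 0xD9FF.

D9FF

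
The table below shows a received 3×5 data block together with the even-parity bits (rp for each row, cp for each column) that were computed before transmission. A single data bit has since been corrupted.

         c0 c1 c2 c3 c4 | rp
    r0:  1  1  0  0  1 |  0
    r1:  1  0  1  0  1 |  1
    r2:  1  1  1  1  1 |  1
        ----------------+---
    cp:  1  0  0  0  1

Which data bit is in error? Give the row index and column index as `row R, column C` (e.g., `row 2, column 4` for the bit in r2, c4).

Recompute each row's even parity and compare to rp:
  r0: data parity 1, sent rp 0 → mismatch
  r1: data parity 1, sent rp 1 → ok
  r2: data parity 1, sent rp 1 → ok
Recompute each column's even parity and compare to cp:
  c0: data parity 1, sent cp 1 → ok
  c1: data parity 0, sent cp 0 → ok
  c2: data parity 0, sent cp 0 → ok
  c3: data parity 1, sent cp 0 → mismatch
  c4: data parity 1, sent cp 1 → ok
Exactly one row (r0) and one column (c3) fail → the flipped bit is at their intersection.

row 0, column 3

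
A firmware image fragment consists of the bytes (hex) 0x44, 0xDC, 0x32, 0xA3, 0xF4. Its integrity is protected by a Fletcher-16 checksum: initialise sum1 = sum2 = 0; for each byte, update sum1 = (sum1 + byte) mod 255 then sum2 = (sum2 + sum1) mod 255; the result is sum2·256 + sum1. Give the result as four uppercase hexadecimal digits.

9BEB

Running sums (mod 255):
  after byte 0 (0x44): sum1=68, sum2=68
  after byte 1 (0xDC): sum1=33, sum2=101
  after byte 2 (0x32): sum1=83, sum2=184
  after byte 3 (0xA3): sum1=246, sum2=175
  after byte 4 (0xF4): sum1=235, sum2=155
Checksum = sum2·256 + sum1 = 155·256 + 235 = 39915 = 0x9BEB.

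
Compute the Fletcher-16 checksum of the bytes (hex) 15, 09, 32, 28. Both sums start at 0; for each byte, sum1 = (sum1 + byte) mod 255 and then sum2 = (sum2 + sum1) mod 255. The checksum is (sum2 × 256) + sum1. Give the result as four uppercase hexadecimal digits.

Running sums (mod 255):
  after byte 0 (15): sum1=21, sum2=21
  after byte 1 (09): sum1=30, sum2=51
  after byte 2 (32): sum1=80, sum2=131
  after byte 3 (28): sum1=120, sum2=251
Checksum = sum2·256 + sum1 = 251·256 + 120 = 64376 = 0xFB78.

FB78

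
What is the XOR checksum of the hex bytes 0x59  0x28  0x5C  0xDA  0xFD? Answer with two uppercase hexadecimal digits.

0A

XOR the bytes together:
  start with 0x59
  0x59 ⊕ 0x28 = 0x71
  0x71 ⊕ 0x5C = 0x2D
  0x2D ⊕ 0xDA = 0xF7
  0xF7 ⊕ 0xFD = 0x0A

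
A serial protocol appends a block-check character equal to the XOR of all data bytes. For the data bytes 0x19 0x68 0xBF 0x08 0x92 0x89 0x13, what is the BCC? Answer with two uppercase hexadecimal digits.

XOR the bytes together:
  start with 0x19
  0x19 ⊕ 0x68 = 0x71
  0x71 ⊕ 0xBF = 0xCE
  0xCE ⊕ 0x08 = 0xC6
  0xC6 ⊕ 0x92 = 0x54
  0x54 ⊕ 0x89 = 0xDD
  0xDD ⊕ 0x13 = 0xCE

CE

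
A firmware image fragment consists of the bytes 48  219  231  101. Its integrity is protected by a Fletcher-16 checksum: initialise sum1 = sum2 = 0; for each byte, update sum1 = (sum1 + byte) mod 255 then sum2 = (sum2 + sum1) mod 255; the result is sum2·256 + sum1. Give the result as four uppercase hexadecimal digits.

Running sums (mod 255):
  after byte 0 (48): sum1=48, sum2=48
  after byte 1 (219): sum1=12, sum2=60
  after byte 2 (231): sum1=243, sum2=48
  after byte 3 (101): sum1=89, sum2=137
Checksum = sum2·256 + sum1 = 137·256 + 89 = 35161 = 0x8959.

8959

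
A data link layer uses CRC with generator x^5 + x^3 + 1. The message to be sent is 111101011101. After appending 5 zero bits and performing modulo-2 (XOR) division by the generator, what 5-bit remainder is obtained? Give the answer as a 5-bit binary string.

Append 5 zeros: 11110101110100000. Divide by 101001 (XOR where the leading bit is 1):
  pos 0: 111101 XOR 101001 = 010100
  pos 1: 101000 XOR 101001 = 000001
  pos 6: 111101 XOR 101001 = 010100
  pos 7: 101000 XOR 101001 = 000001
Remainder (last 5 bits) = 10000. This is the CRC / FCS.

10000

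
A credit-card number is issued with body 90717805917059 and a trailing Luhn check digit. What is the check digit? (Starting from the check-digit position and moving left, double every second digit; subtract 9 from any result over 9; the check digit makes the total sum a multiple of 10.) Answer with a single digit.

Partial digits right→left: 9 5 0 7 1 9 5 0 8 7 1 7 0 9
Double every second digit counting from the check-digit position (so the 1st, 3rd, 5th, ... of the partial from the right).
  doubled (with −9 where >9): 9 0 2 1 7 2 0 → sum 21
  kept as-is: 5 7 9 0 7 7 9 → sum 44
Total = 21 + 44 = 65.
Check digit = (10 − (65 mod 10)) mod 10 = 5.

5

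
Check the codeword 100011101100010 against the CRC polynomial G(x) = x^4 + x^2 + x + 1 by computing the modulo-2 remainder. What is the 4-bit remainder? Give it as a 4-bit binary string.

1000

Modulo-2 division of 100011101100010 by 10111:
  pos 0: 10001 XOR 10111 = 00110
  pos 2: 11011 XOR 10111 = 01100
  pos 3: 11000 XOR 10111 = 01111
  pos 4: 11111 XOR 10111 = 01000
  pos 5: 10001 XOR 10111 = 00110
  pos 7: 11000 XOR 10111 = 01111
  pos 8: 11110 XOR 10111 = 01001
  pos 9: 10011 XOR 10111 = 00100
Remainder = 1000 (nonzero — an error is detected).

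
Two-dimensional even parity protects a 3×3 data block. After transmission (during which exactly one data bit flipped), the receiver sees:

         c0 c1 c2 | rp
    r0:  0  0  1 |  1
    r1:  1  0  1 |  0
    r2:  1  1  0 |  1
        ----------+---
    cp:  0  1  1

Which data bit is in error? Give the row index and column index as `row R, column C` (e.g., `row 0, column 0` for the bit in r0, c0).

Recompute each row's even parity and compare to rp:
  r0: data parity 1, sent rp 1 → ok
  r1: data parity 0, sent rp 0 → ok
  r2: data parity 0, sent rp 1 → mismatch
Recompute each column's even parity and compare to cp:
  c0: data parity 0, sent cp 0 → ok
  c1: data parity 1, sent cp 1 → ok
  c2: data parity 0, sent cp 1 → mismatch
Exactly one row (r2) and one column (c2) fail → the flipped bit is at their intersection.

row 2, column 2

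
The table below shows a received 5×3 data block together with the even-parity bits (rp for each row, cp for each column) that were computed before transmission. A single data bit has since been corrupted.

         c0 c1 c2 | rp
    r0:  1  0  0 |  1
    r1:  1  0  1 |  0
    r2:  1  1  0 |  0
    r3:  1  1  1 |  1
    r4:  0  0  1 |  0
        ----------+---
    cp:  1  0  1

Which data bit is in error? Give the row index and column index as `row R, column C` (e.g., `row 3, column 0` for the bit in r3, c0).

Recompute each row's even parity and compare to rp:
  r0: data parity 1, sent rp 1 → ok
  r1: data parity 0, sent rp 0 → ok
  r2: data parity 0, sent rp 0 → ok
  r3: data parity 1, sent rp 1 → ok
  r4: data parity 1, sent rp 0 → mismatch
Recompute each column's even parity and compare to cp:
  c0: data parity 0, sent cp 1 → mismatch
  c1: data parity 0, sent cp 0 → ok
  c2: data parity 1, sent cp 1 → ok
Exactly one row (r4) and one column (c0) fail → the flipped bit is at their intersection.

row 4, column 0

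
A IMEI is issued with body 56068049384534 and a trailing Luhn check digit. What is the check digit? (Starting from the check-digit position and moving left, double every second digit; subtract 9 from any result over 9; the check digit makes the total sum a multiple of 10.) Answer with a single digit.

Partial digits right→left: 4 3 5 4 8 3 9 4 0 8 6 0 6 5
Double every second digit counting from the check-digit position (so the 1st, 3rd, 5th, ... of the partial from the right).
  doubled (with −9 where >9): 8 1 7 9 0 3 3 → sum 31
  kept as-is: 3 4 3 4 8 0 5 → sum 27
Total = 31 + 27 = 58.
Check digit = (10 − (58 mod 10)) mod 10 = 2.

2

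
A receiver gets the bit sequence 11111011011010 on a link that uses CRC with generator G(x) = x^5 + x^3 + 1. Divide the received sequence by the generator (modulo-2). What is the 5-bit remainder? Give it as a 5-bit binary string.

01111

Modulo-2 division of 11111011011010 by 101001:
  pos 0: 111110 XOR 101001 = 010111
  pos 1: 101111 XOR 101001 = 000110
  pos 4: 110101 XOR 101001 = 011100
  pos 5: 111001 XOR 101001 = 010000
  pos 6: 100000 XOR 101001 = 001001
  pos 8: 100110 XOR 101001 = 001111
Remainder = 01111 (nonzero — an error is detected).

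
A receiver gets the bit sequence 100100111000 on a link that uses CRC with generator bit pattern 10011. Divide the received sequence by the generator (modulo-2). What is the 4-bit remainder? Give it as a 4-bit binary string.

Modulo-2 division of 100100111000 by 10011:
  pos 0: 10010 XOR 10011 = 00001
  pos 4: 10111 XOR 10011 = 00100
  pos 6: 10000 XOR 10011 = 00011
Remainder = 0110 (nonzero — an error is detected).

0110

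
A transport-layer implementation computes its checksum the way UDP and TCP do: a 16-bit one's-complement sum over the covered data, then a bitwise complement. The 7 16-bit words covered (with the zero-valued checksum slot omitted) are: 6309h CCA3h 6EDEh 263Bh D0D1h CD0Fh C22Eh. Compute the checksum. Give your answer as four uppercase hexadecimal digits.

One's-complement addition (fold any carry out of bit 15 back into bit 0):
  0x6309 + 0xCCA3 = 0x12FAC → wrap carry → 0x2FAD
  0x2FAD + 0x6EDE = 0x09E8B
  0x9E8B + 0x263B = 0x0C4C6
  0xC4C6 + 0xD0D1 = 0x19597 → wrap carry → 0x9598
  0x9598 + 0xCD0F = 0x162A7 → wrap carry → 0x62A8
  0x62A8 + 0xC22E = 0x124D6 → wrap carry → 0x24D7
One's-complement sum = 0x24D7.
Checksum = ~0x24D7 & 0xFFFF = 0xDB28.

DB28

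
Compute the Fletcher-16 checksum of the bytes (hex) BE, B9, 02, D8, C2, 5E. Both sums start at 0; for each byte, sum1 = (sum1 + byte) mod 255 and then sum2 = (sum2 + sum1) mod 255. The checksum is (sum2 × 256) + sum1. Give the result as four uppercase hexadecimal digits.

8F74

Running sums (mod 255):
  after byte 0 (BE): sum1=190, sum2=190
  after byte 1 (B9): sum1=120, sum2=55
  after byte 2 (02): sum1=122, sum2=177
  after byte 3 (D8): sum1=83, sum2=5
  after byte 4 (C2): sum1=22, sum2=27
  after byte 5 (5E): sum1=116, sum2=143
Checksum = sum2·256 + sum1 = 143·256 + 116 = 36724 = 0x8F74.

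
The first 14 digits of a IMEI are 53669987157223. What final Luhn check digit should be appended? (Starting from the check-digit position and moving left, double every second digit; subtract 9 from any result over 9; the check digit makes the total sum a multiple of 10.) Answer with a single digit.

8

Partial digits right→left: 3 2 2 7 5 1 7 8 9 9 6 6 3 5
Double every second digit counting from the check-digit position (so the 1st, 3rd, 5th, ... of the partial from the right).
  doubled (with −9 where >9): 6 4 1 5 9 3 6 → sum 34
  kept as-is: 2 7 1 8 9 6 5 → sum 38
Total = 34 + 38 = 72.
Check digit = (10 − (72 mod 10)) mod 10 = 8.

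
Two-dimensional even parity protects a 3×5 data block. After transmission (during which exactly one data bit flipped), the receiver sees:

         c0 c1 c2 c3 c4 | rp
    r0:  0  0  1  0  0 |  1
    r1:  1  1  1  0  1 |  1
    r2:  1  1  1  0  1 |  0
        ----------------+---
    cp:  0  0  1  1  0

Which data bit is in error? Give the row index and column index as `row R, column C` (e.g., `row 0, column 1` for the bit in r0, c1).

row 1, column 3

Recompute each row's even parity and compare to rp:
  r0: data parity 1, sent rp 1 → ok
  r1: data parity 0, sent rp 1 → mismatch
  r2: data parity 0, sent rp 0 → ok
Recompute each column's even parity and compare to cp:
  c0: data parity 0, sent cp 0 → ok
  c1: data parity 0, sent cp 0 → ok
  c2: data parity 1, sent cp 1 → ok
  c3: data parity 0, sent cp 1 → mismatch
  c4: data parity 0, sent cp 0 → ok
Exactly one row (r1) and one column (c3) fail → the flipped bit is at their intersection.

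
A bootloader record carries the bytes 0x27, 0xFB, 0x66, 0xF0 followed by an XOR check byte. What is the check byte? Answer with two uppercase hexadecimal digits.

XOR the bytes together:
  start with 0x27
  0x27 ⊕ 0xFB = 0xDC
  0xDC ⊕ 0x66 = 0xBA
  0xBA ⊕ 0xF0 = 0x4A

4A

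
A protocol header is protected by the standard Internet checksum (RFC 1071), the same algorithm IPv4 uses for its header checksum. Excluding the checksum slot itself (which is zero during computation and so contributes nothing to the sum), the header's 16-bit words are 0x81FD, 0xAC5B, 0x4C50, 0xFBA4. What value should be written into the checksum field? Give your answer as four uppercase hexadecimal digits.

One's-complement addition (fold any carry out of bit 15 back into bit 0):
  0x81FD + 0xAC5B = 0x12E58 → wrap carry → 0x2E59
  0x2E59 + 0x4C50 = 0x07AA9
  0x7AA9 + 0xFBA4 = 0x1764D → wrap carry → 0x764E
One's-complement sum = 0x764E.
Checksum = ~0x764E & 0xFFFF = 0x89B1.

89B1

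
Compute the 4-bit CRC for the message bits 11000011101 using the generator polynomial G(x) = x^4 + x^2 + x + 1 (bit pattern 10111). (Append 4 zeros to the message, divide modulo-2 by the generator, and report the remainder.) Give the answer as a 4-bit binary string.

0101

Append 4 zeros: 110000111010000. Divide by 10111 (XOR where the leading bit is 1):
  pos 0: 11000 XOR 10111 = 01111
  pos 1: 11110 XOR 10111 = 01001
  pos 2: 10011 XOR 10111 = 00100
  pos 4: 10011 XOR 10111 = 00100
  pos 6: 10001 XOR 10111 = 00110
  pos 8: 11000 XOR 10111 = 01111
  pos 9: 11110 XOR 10111 = 01001
  pos 10: 10010 XOR 10111 = 00101
Remainder (last 4 bits) = 0101. This is the CRC / FCS.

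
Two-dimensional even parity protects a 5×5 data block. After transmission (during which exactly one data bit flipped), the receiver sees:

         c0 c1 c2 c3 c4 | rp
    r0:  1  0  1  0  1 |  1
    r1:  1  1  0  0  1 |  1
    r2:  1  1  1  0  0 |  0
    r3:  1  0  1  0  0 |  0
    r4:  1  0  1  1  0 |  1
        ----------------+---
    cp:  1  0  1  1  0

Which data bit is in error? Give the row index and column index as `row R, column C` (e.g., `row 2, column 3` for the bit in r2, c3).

row 2, column 2

Recompute each row's even parity and compare to rp:
  r0: data parity 1, sent rp 1 → ok
  r1: data parity 1, sent rp 1 → ok
  r2: data parity 1, sent rp 0 → mismatch
  r3: data parity 0, sent rp 0 → ok
  r4: data parity 1, sent rp 1 → ok
Recompute each column's even parity and compare to cp:
  c0: data parity 1, sent cp 1 → ok
  c1: data parity 0, sent cp 0 → ok
  c2: data parity 0, sent cp 1 → mismatch
  c3: data parity 1, sent cp 1 → ok
  c4: data parity 0, sent cp 0 → ok
Exactly one row (r2) and one column (c2) fail → the flipped bit is at their intersection.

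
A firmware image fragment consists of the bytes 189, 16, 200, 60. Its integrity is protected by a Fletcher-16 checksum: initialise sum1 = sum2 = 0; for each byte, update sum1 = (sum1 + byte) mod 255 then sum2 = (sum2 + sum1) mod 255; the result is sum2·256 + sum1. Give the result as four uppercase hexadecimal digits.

Running sums (mod 255):
  after byte 0 (189): sum1=189, sum2=189
  after byte 1 (16): sum1=205, sum2=139
  after byte 2 (200): sum1=150, sum2=34
  after byte 3 (60): sum1=210, sum2=244
Checksum = sum2·256 + sum1 = 244·256 + 210 = 62674 = 0xF4D2.

F4D2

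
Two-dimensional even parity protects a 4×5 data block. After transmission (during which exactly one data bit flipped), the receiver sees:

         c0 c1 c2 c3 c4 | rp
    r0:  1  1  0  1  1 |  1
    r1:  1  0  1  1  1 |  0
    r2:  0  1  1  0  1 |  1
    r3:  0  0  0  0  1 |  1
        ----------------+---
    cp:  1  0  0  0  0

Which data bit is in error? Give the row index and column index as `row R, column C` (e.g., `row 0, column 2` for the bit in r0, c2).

row 0, column 0

Recompute each row's even parity and compare to rp:
  r0: data parity 0, sent rp 1 → mismatch
  r1: data parity 0, sent rp 0 → ok
  r2: data parity 1, sent rp 1 → ok
  r3: data parity 1, sent rp 1 → ok
Recompute each column's even parity and compare to cp:
  c0: data parity 0, sent cp 1 → mismatch
  c1: data parity 0, sent cp 0 → ok
  c2: data parity 0, sent cp 0 → ok
  c3: data parity 0, sent cp 0 → ok
  c4: data parity 0, sent cp 0 → ok
Exactly one row (r0) and one column (c0) fail → the flipped bit is at their intersection.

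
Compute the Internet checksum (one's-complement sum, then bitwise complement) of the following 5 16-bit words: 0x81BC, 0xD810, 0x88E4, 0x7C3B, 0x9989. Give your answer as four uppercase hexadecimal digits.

One's-complement addition (fold any carry out of bit 15 back into bit 0):
  0x81BC + 0xD810 = 0x159CC → wrap carry → 0x59CD
  0x59CD + 0x88E4 = 0x0E2B1
  0xE2B1 + 0x7C3B = 0x15EEC → wrap carry → 0x5EED
  0x5EED + 0x9989 = 0x0F876
One's-complement sum = 0xF876.
Checksum = ~0xF876 & 0xFFFF = 0x0789.

0789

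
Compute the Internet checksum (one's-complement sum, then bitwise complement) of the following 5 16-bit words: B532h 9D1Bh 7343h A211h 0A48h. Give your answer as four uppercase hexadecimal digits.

One's-complement addition (fold any carry out of bit 15 back into bit 0):
  0xB532 + 0x9D1B = 0x1524D → wrap carry → 0x524E
  0x524E + 0x7343 = 0x0C591
  0xC591 + 0xA211 = 0x167A2 → wrap carry → 0x67A3
  0x67A3 + 0x0A48 = 0x071EB
One's-complement sum = 0x71EB.
Checksum = ~0x71EB & 0xFFFF = 0x8E14.

8E14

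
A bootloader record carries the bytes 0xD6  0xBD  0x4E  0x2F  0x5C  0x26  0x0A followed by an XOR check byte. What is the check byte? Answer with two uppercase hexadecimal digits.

XOR the bytes together:
  start with 0xD6
  0xD6 ⊕ 0xBD = 0x6B
  0x6B ⊕ 0x4E = 0x25
  0x25 ⊕ 0x2F = 0x0A
  0x0A ⊕ 0x5C = 0x56
  0x56 ⊕ 0x26 = 0x70
  0x70 ⊕ 0x0A = 0x7A

7A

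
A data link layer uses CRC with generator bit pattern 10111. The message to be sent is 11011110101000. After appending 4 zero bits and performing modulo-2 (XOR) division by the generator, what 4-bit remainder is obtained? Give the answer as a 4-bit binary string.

1010

Append 4 zeros: 110111101010000000. Divide by 10111 (XOR where the leading bit is 1):
  pos 0: 11011 XOR 10111 = 01100
  pos 1: 11001 XOR 10111 = 01110
  pos 2: 11101 XOR 10111 = 01010
  pos 3: 10100 XOR 10111 = 00011
  pos 6: 11101 XOR 10111 = 01010
  pos 7: 10100 XOR 10111 = 00011
  pos 10: 11000 XOR 10111 = 01111
  pos 11: 11110 XOR 10111 = 01001
  pos 12: 10010 XOR 10111 = 00101
Remainder (last 4 bits) = 1010. This is the CRC / FCS.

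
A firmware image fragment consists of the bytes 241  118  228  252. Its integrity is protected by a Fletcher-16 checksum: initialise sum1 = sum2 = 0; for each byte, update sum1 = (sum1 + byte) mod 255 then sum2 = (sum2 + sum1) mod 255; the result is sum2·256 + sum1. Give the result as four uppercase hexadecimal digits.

Running sums (mod 255):
  after byte 0 (241): sum1=241, sum2=241
  after byte 1 (118): sum1=104, sum2=90
  after byte 2 (228): sum1=77, sum2=167
  after byte 3 (252): sum1=74, sum2=241
Checksum = sum2·256 + sum1 = 241·256 + 74 = 61770 = 0xF14A.

F14A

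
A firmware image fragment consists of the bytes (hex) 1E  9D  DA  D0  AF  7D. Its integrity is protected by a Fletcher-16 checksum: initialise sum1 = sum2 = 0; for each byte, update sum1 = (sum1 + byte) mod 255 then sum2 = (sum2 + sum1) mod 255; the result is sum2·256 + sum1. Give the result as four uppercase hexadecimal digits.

8394

Running sums (mod 255):
  after byte 0 (1E): sum1=30, sum2=30
  after byte 1 (9D): sum1=187, sum2=217
  after byte 2 (DA): sum1=150, sum2=112
  after byte 3 (D0): sum1=103, sum2=215
  after byte 4 (AF): sum1=23, sum2=238
  after byte 5 (7D): sum1=148, sum2=131
Checksum = sum2·256 + sum1 = 131·256 + 148 = 33684 = 0x8394.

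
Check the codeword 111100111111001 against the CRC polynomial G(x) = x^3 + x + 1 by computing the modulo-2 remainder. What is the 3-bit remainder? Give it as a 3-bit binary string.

Modulo-2 division of 111100111111001 by 1011:
  pos 0: 1111 XOR 1011 = 0100
  pos 1: 1000 XOR 1011 = 0011
  pos 3: 1101 XOR 1011 = 0110
  pos 4: 1101 XOR 1011 = 0110
  pos 5: 1101 XOR 1011 = 0110
  pos 6: 1101 XOR 1011 = 0110
  pos 7: 1101 XOR 1011 = 0110
  pos 8: 1101 XOR 1011 = 0110
  pos 9: 1100 XOR 1011 = 0111
  pos 10: 1110 XOR 1011 = 0101
  pos 11: 1011 XOR 1011 = 0000
Remainder = 000 (zero — the frame passes the CRC check).

000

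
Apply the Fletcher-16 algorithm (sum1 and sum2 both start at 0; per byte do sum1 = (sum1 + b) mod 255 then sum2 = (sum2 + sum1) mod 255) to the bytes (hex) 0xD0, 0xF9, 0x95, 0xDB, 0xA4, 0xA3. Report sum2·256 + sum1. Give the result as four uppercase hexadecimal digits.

Running sums (mod 255):
  after byte 0 (0xD0): sum1=208, sum2=208
  after byte 1 (0xF9): sum1=202, sum2=155
  after byte 2 (0x95): sum1=96, sum2=251
  after byte 3 (0xDB): sum1=60, sum2=56
  after byte 4 (0xA4): sum1=224, sum2=25
  after byte 5 (0xA3): sum1=132, sum2=157
Checksum = sum2·256 + sum1 = 157·256 + 132 = 40324 = 0x9D84.

9D84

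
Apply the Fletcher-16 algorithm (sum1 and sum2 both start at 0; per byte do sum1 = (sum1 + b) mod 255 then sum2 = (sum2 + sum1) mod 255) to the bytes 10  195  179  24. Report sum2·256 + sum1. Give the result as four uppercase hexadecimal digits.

Running sums (mod 255):
  after byte 0 (10): sum1=10, sum2=10
  after byte 1 (195): sum1=205, sum2=215
  after byte 2 (179): sum1=129, sum2=89
  after byte 3 (24): sum1=153, sum2=242
Checksum = sum2·256 + sum1 = 242·256 + 153 = 62105 = 0xF299.

F299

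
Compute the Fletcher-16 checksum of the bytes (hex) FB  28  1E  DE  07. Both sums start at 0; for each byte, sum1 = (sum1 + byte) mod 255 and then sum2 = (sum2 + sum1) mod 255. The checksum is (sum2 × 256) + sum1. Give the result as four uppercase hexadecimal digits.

Running sums (mod 255):
  after byte 0 (FB): sum1=251, sum2=251
  after byte 1 (28): sum1=36, sum2=32
  after byte 2 (1E): sum1=66, sum2=98
  after byte 3 (DE): sum1=33, sum2=131
  after byte 4 (07): sum1=40, sum2=171
Checksum = sum2·256 + sum1 = 171·256 + 40 = 43816 = 0xAB28.

AB28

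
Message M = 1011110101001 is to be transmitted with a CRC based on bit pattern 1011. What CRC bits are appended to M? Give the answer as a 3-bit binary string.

001

Append 3 zeros: 1011110101001000. Divide by 1011 (XOR where the leading bit is 1):
  pos 0: 1011 XOR 1011 = 0000
  pos 4: 1101 XOR 1011 = 0110
  pos 5: 1100 XOR 1011 = 0111
  pos 6: 1111 XOR 1011 = 0100
  pos 7: 1000 XOR 1011 = 0011
  pos 9: 1101 XOR 1011 = 0110
  pos 10: 1100 XOR 1011 = 0111
  pos 11: 1110 XOR 1011 = 0101
  pos 12: 1010 XOR 1011 = 0001
Remainder (last 3 bits) = 001. This is the CRC / FCS.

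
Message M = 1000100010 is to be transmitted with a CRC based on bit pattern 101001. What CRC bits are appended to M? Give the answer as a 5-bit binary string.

00010

Append 5 zeros: 100010001000000. Divide by 101001 (XOR where the leading bit is 1):
  pos 0: 100010 XOR 101001 = 001011
  pos 2: 101100 XOR 101001 = 000101
  pos 5: 101100 XOR 101001 = 000101
  pos 8: 101000 XOR 101001 = 000001
Remainder (last 5 bits) = 00010. This is the CRC / FCS.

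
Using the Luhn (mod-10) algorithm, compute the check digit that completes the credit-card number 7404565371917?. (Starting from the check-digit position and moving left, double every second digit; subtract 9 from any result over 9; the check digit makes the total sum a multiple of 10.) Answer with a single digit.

Partial digits right→left: 7 1 9 1 7 3 5 6 5 4 0 4 7
Double every second digit counting from the check-digit position (so the 1st, 3rd, 5th, ... of the partial from the right).
  doubled (with −9 where >9): 5 9 5 1 1 0 5 → sum 26
  kept as-is: 1 1 3 6 4 4 → sum 19
Total = 26 + 19 = 45.
Check digit = (10 − (45 mod 10)) mod 10 = 5.

5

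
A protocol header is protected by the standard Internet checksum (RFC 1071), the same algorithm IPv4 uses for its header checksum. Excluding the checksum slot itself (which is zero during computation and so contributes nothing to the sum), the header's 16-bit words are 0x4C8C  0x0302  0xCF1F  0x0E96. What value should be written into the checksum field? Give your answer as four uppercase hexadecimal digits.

D2BB

One's-complement addition (fold any carry out of bit 15 back into bit 0):
  0x4C8C + 0x0302 = 0x04F8E
  0x4F8E + 0xCF1F = 0x11EAD → wrap carry → 0x1EAE
  0x1EAE + 0x0E96 = 0x02D44
One's-complement sum = 0x2D44.
Checksum = ~0x2D44 & 0xFFFF = 0xD2BB.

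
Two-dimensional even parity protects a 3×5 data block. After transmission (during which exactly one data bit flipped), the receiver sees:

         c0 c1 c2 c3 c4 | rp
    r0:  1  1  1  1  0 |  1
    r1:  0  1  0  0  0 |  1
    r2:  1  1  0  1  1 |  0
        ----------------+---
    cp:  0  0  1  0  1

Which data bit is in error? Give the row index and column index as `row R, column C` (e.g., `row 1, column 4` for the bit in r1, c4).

Recompute each row's even parity and compare to rp:
  r0: data parity 0, sent rp 1 → mismatch
  r1: data parity 1, sent rp 1 → ok
  r2: data parity 0, sent rp 0 → ok
Recompute each column's even parity and compare to cp:
  c0: data parity 0, sent cp 0 → ok
  c1: data parity 1, sent cp 0 → mismatch
  c2: data parity 1, sent cp 1 → ok
  c3: data parity 0, sent cp 0 → ok
  c4: data parity 1, sent cp 1 → ok
Exactly one row (r0) and one column (c1) fail → the flipped bit is at their intersection.

row 0, column 1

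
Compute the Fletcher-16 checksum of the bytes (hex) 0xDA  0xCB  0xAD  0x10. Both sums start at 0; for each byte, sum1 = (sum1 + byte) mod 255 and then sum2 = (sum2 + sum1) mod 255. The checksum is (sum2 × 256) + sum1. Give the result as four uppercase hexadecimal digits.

Running sums (mod 255):
  after byte 0 (0xDA): sum1=218, sum2=218
  after byte 1 (0xCB): sum1=166, sum2=129
  after byte 2 (0xAD): sum1=84, sum2=213
  after byte 3 (0x10): sum1=100, sum2=58
Checksum = sum2·256 + sum1 = 58·256 + 100 = 14948 = 0x3A64.

3A64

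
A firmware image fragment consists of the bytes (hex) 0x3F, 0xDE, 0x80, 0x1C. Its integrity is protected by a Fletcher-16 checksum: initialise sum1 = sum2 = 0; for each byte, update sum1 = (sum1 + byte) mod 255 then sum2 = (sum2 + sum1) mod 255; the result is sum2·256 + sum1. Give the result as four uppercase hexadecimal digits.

B6BA

Running sums (mod 255):
  after byte 0 (0x3F): sum1=63, sum2=63
  after byte 1 (0xDE): sum1=30, sum2=93
  after byte 2 (0x80): sum1=158, sum2=251
  after byte 3 (0x1C): sum1=186, sum2=182
Checksum = sum2·256 + sum1 = 182·256 + 186 = 46778 = 0xB6BA.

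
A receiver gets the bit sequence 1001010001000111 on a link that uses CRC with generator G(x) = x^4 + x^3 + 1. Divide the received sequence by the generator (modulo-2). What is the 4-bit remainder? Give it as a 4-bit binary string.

Modulo-2 division of 1001010001000111 by 11001:
  pos 0: 10010 XOR 11001 = 01011
  pos 1: 10111 XOR 11001 = 01110
  pos 2: 11100 XOR 11001 = 00101
  pos 4: 10100 XOR 11001 = 01101
  pos 5: 11011 XOR 11001 = 00010
  pos 8: 10000 XOR 11001 = 01001
  pos 9: 10011 XOR 11001 = 01010
  pos 10: 10101 XOR 11001 = 01100
  pos 11: 11001 XOR 11001 = 00000
Remainder = 0000 (zero — the frame passes the CRC check).

0000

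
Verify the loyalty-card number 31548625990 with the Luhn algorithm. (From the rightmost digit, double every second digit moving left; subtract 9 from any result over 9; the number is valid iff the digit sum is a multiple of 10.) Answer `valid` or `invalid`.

valid

From the right, keep odd positions and double even positions (subtract 9 from any doubled value over 9):
  doubled (positions 2,4,...): 9 1 3 8 2 → sum 23
  kept (positions 1,3,...): 0 9 2 8 5 3 → sum 27
Total = 50.
50 mod 10 = 0, so the number is valid.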